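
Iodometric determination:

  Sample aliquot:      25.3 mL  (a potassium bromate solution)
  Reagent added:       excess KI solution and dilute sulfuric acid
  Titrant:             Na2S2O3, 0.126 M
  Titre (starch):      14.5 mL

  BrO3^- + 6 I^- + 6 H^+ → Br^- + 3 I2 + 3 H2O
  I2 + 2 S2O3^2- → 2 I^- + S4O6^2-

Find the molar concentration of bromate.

0.0120 M

n(S2O3^2-) = 0.0145 × 0.126 = 1.83 × 10^-3 mol
n(I2) = n(S2O3^2-)/2 = 9.13 × 10^-4 mol
From the 1:3 ratio, n(BrO3^-) in the aliquot = 1/3 × 9.13 × 10^-4 = 3.04 × 10^-4 mol
[BrO3^-] = 3.04 × 10^-4 / 0.0253 = 0.0120 mol/L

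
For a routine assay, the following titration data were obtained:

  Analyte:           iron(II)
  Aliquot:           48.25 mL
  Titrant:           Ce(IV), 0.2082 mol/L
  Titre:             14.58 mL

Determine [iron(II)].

0.06291 mol/L

Ce^4+ + Fe^2+ → Ce^3+ + Fe^3+
n(Ce4+) = 0.01458 L × 0.2082 mol/L = 3.036 × 10^-3 mol
n(Fe2+) = 3.036 × 10^-3 mol (1:1 mole ratio)
[Fe2+] = 3.036 × 10^-3 mol / 0.04825 L = 0.06291 mol/L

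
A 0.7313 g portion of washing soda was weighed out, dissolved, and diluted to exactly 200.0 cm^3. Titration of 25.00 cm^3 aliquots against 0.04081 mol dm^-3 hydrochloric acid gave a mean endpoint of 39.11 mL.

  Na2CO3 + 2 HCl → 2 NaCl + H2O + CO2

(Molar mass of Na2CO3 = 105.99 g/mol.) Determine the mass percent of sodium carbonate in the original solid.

92.53 %

n(HCl) per titration = 0.03911 × 0.04081 = 1.596 × 10^-3 mol
From the 1:2 ratio, n(Na2CO3) in each aliquot = 1/2 × 1.596 × 10^-3 = 7.980 × 10^-4 mol
n(Na2CO3) in the whole flask = 7.980 × 10^-4 × 200.0/25.00 = 6.384 × 10^-3 mol
mass of Na2CO3 = 6.384 × 10^-3 × 105.99 = 0.6767 g
% Na2CO3 = 0.6767 / 0.7313 × 100 = 92.53 %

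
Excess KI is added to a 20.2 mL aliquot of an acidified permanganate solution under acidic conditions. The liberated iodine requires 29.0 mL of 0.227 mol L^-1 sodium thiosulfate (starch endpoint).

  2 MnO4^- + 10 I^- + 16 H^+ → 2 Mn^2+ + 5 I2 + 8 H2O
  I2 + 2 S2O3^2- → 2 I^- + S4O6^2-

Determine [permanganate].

n(S2O3^2-) = 0.0290 × 0.227 = 6.58 × 10^-3 mol
n(I2) = n(S2O3^2-)/2 = 3.29 × 10^-3 mol
From the 2:5 ratio, n(MnO4^-) in the aliquot = 2/5 × 3.29 × 10^-3 = 1.32 × 10^-3 mol
[MnO4^-] = 1.32 × 10^-3 / 0.0202 = 0.0652 mol/L

0.0652 mol/L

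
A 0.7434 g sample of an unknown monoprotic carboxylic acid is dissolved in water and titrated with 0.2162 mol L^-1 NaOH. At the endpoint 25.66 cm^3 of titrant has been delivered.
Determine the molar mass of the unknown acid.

n(NaOH) = 0.02566 L × 0.2162 mol/L = 5.548 × 10^-3 mol
n(HA) = 5.548 × 10^-3 mol (1:1 ratio)
M = m / n = 0.7434 g / 5.548 × 10^-3 mol = 134.0 g/mol

134.0 g/mol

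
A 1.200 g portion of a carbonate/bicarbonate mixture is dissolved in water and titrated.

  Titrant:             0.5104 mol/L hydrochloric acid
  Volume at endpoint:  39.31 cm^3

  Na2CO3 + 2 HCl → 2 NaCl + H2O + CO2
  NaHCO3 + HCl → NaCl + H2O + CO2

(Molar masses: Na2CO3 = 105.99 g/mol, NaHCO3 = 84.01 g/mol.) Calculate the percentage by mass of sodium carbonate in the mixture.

69.14 %

n(HCl) = 0.03931 × 0.5104 = 0.02006 mol
Let x = n(Na2CO3), y = n(NaHCO3).
Titrant: 2x + 1y = 0.02006;  mass: 105.99x + 84.01y = 1.200
Solving, x = 7.828 × 10^-3 mol, y = 4.408 × 10^-3 mol
mass of Na2CO3 = 7.828 × 10^-3 × 105.99 = 0.8297 g
% Na2CO3 = 0.8297 / 1.200 × 100 = 69.14 %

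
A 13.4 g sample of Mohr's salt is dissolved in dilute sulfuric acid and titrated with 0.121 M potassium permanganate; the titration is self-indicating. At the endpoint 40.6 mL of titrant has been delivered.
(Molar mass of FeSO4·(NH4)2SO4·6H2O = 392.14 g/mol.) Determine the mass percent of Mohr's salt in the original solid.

71.9 %

MnO4^- + 5 Fe^2+ + 8 H^+ → Mn^2+ + 5 Fe^3+ + 4 H2O
n(KMnO4) = 0.0406 L × 0.121 mol/L = 4.91 × 10^-3 mol
From the 5:1 ratio, n(FeSO4·(NH4)2SO4·6H2O) = 5/1 × 4.91 × 10^-3 = 0.0246 mol
mass of FeSO4·(NH4)2SO4·6H2O = 0.0246 × 392.14 g/mol = 9.63 g
% FeSO4·(NH4)2SO4·6H2O = 9.63 / 13.4 × 100 = 71.9 %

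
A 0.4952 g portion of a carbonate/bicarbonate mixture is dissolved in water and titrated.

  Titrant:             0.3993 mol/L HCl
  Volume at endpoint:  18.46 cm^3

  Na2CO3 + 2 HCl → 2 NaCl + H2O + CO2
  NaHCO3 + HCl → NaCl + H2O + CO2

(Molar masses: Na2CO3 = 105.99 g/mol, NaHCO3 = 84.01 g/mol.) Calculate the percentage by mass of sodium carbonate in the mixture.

n(HCl) = 0.01846 × 0.3993 = 7.371 × 10^-3 mol
Let x = n(Na2CO3), y = n(NaHCO3).
Titrant: 2x + 1y = 7.371 × 10^-3;  mass: 105.99x + 84.01y = 0.4952
Solving, x = 2.000 × 10^-3 mol, y = 3.372 × 10^-3 mol
mass of Na2CO3 = 2.000 × 10^-3 × 105.99 = 0.2120 g
% Na2CO3 = 0.2120 / 0.4952 × 100 = 42.80 %

42.80 %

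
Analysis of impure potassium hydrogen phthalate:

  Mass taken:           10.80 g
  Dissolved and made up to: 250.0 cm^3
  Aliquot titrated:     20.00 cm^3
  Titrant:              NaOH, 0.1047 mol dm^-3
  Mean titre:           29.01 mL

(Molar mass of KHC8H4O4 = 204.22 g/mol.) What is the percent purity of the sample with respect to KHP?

71.79 %

KHC8H4O4 + NaOH → KNaC8H4O4 + H2O
n(NaOH) per titration = 0.02901 × 0.1047 = 3.037 × 10^-3 mol
n(KHC8H4O4) in each aliquot = 3.037 × 10^-3 mol (1:1 ratio)
n(KHC8H4O4) in the whole flask = 3.037 × 10^-3 × 250.0/20.00 = 0.03797 mol
mass of KHC8H4O4 = 0.03797 × 204.22 = 7.754 g
% KHC8H4O4 = 7.754 / 10.80 × 100 = 71.79 %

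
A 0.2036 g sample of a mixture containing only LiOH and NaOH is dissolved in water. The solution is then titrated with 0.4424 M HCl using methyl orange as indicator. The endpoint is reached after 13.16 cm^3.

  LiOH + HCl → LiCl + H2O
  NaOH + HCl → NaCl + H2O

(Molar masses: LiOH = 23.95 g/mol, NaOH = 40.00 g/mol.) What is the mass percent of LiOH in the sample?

n(HCl) = 0.01316 × 0.4424 = 5.822 × 10^-3 mol
Let x = n(LiOH), y = n(NaOH).
Titrant: 1x + 1y = 5.822 × 10^-3;  mass: 23.95x + 40.00y = 0.2036
Solving, x = 1.824 × 10^-3 mol, y = 3.998 × 10^-3 mol
mass of LiOH = 1.824 × 10^-3 × 23.95 = 0.04369 g
% LiOH = 0.04369 / 0.2036 × 100 = 21.46 %

21.46 %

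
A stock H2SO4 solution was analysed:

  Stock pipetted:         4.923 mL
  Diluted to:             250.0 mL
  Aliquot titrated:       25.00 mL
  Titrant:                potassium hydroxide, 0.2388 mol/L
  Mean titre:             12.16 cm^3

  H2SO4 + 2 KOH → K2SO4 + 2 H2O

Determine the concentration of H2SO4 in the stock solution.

n(KOH) = 0.01216 × 0.2388 = 2.904 × 10^-3 mol
From the 1:2 ratio, n(H2SO4) in the aliquot = 1/2 × 2.904 × 10^-3 = 1.452 × 10^-3 mol
[H2SO4]_dilute = 1.452 × 10^-3 / 0.02500 = 0.05808 mol/L
Dilution factor = 250.0 / 4.923 = 50.78
[H2SO4]_stock = 0.05808 × 50.78 = 2.949 mol/L

2.949 mol/L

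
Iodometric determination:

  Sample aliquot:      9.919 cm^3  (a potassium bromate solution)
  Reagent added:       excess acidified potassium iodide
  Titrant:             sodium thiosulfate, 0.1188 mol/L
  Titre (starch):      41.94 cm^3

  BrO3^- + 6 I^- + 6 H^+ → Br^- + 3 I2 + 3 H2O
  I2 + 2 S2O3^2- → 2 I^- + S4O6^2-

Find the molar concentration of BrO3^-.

0.08372 mol/L

n(S2O3^2-) = 0.04194 × 0.1188 = 4.982 × 10^-3 mol
n(I2) = n(S2O3^2-)/2 = 2.491 × 10^-3 mol
From the 1:3 ratio, n(BrO3^-) in the aliquot = 1/3 × 2.491 × 10^-3 = 8.304 × 10^-4 mol
[BrO3^-] = 8.304 × 10^-4 / 0.009919 = 0.08372 mol/L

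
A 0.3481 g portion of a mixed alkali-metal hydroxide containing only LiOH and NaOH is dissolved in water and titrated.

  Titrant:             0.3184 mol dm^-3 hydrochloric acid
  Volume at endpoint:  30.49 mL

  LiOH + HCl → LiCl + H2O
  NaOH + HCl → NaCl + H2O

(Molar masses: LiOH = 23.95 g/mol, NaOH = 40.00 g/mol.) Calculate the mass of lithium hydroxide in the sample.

0.06002 g

n(HCl) = 0.03049 × 0.3184 = 9.708 × 10^-3 mol
Let x = n(LiOH), y = n(NaOH).
Titrant: 1x + 1y = 9.708 × 10^-3;  mass: 23.95x + 40.00y = 0.3481
Solving, x = 2.506 × 10^-3 mol, y = 7.202 × 10^-3 mol
mass of LiOH = 2.506 × 10^-3 × 23.95 = 0.06002 g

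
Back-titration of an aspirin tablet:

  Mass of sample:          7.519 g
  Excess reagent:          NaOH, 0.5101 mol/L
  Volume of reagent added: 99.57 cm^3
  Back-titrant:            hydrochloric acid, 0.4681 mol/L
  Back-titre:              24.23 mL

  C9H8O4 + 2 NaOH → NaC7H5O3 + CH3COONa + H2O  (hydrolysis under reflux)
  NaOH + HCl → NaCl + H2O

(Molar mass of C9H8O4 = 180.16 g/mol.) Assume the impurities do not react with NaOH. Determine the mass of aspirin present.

n(NaOH) added = 0.09957 × 0.5101 = 0.05079 mol
n(HCl) used in back-titration = 0.02423 × 0.4681 = 0.01134 mol
n(NaOH) left over = 0.01134 mol (1:1 ratio)
n(NaOH) consumed by analyte = 0.05079 − 0.01134 = 0.03945 mol
From the 1:2 ratio, n(C9H8O4) = 1/2 × 0.03945 = 0.01972 mol
mass of C9H8O4 = 0.01972 × 180.16 = 3.554 g

3.554 g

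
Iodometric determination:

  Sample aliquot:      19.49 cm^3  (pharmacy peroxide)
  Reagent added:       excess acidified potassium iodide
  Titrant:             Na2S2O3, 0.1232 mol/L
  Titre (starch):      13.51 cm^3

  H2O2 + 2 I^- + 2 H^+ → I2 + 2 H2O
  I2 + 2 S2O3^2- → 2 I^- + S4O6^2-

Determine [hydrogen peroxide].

n(S2O3^2-) = 0.01351 × 0.1232 = 1.664 × 10^-3 mol
n(I2) = n(S2O3^2-)/2 = 8.322 × 10^-4 mol
n(H2O2) in the aliquot = 8.322 × 10^-4 mol (1:1 ratio)
[H2O2] = 8.322 × 10^-4 / 0.01949 = 0.04270 mol/L

0.04270 mol/L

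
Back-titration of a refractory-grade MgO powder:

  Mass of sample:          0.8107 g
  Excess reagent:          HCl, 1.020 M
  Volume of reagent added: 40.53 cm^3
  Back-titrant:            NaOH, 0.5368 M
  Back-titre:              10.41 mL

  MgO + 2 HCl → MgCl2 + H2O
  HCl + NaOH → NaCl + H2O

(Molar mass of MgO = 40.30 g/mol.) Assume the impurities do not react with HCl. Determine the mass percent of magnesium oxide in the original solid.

88.86 %

n(HCl) added = 0.04053 × 1.020 = 0.04134 mol
n(NaOH) used in back-titration = 0.01041 × 0.5368 = 5.588 × 10^-3 mol
n(HCl) left over = 5.588 × 10^-3 mol (1:1 ratio)
n(HCl) consumed by analyte = 0.04134 − 5.588 × 10^-3 = 0.03575 mol
From the 1:2 ratio, n(MgO) = 1/2 × 0.03575 = 0.01788 mol
mass of MgO = 0.01788 × 40.30 = 0.7204 g
% MgO = 0.7204 / 0.8107 × 100 = 88.86 %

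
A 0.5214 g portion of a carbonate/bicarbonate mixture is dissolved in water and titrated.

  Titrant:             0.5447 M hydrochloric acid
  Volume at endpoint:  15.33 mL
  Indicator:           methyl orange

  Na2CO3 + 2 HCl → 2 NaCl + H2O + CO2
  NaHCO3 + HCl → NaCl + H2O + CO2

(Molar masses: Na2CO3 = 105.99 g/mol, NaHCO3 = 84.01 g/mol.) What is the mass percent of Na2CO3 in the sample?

59.02 %

n(HCl) = 0.01533 × 0.5447 = 8.350 × 10^-3 mol
Let x = n(Na2CO3), y = n(NaHCO3).
Titrant: 2x + 1y = 8.350 × 10^-3;  mass: 105.99x + 84.01y = 0.5214
Solving, x = 2.904 × 10^-3 mol, y = 2.543 × 10^-3 mol
mass of Na2CO3 = 2.904 × 10^-3 × 105.99 = 0.3077 g
% Na2CO3 = 0.3077 / 0.5214 × 100 = 59.02 %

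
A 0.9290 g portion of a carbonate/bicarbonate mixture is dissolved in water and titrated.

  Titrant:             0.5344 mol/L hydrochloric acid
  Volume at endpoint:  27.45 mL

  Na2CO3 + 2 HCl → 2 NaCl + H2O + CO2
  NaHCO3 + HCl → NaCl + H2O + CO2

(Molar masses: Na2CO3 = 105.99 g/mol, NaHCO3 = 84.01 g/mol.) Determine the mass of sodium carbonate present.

n(HCl) = 0.02745 × 0.5344 = 0.01467 mol
Let x = n(Na2CO3), y = n(NaHCO3).
Titrant: 2x + 1y = 0.01467;  mass: 105.99x + 84.01y = 0.9290
Solving, x = 4.891 × 10^-3 mol, y = 4.888 × 10^-3 mol
mass of Na2CO3 = 4.891 × 10^-3 × 105.99 = 0.5184 g

0.5184 g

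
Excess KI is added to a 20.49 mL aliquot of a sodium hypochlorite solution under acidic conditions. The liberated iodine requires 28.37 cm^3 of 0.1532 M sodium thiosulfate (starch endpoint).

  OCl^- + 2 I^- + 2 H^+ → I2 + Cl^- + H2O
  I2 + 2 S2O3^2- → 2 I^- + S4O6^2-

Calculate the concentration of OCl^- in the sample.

0.1061 M

n(S2O3^2-) = 0.02837 × 0.1532 = 4.346 × 10^-3 mol
n(I2) = n(S2O3^2-)/2 = 2.173 × 10^-3 mol
n(OCl^-) in the aliquot = 2.173 × 10^-3 mol (1:1 ratio)
[OCl^-] = 2.173 × 10^-3 / 0.02049 = 0.1061 mol/L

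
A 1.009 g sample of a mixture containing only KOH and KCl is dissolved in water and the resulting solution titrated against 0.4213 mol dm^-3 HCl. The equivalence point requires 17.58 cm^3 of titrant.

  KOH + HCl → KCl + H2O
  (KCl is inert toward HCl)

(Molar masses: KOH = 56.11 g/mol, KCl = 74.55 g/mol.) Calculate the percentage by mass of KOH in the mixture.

41.19 %

n(HCl) = 0.01758 × 0.4213 = 7.406 × 10^-3 mol
Let x = n(KOH), y = n(KCl).
Titrant: 1x = 7.406 × 10^-3;  mass: 56.11x + 74.55y = 1.009
Solving, x = 7.406 × 10^-3 mol, y = 7.960 × 10^-3 mol
mass of KOH = 7.406 × 10^-3 × 56.11 = 0.4156 g
% KOH = 0.4156 / 1.009 × 100 = 41.19 %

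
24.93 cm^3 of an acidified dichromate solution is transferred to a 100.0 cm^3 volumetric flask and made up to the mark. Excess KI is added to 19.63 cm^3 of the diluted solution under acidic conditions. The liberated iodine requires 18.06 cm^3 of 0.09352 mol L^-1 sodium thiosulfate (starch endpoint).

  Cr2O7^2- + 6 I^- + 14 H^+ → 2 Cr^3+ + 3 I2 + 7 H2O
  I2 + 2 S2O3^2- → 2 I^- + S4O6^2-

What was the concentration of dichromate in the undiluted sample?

0.05752 mol/L

n(S2O3^2-) = 0.01806 × 0.09352 = 1.689 × 10^-3 mol
n(I2) = n(S2O3^2-)/2 = 8.445 × 10^-4 mol
From the 1:3 ratio, n(Cr2O7^2-) in the aliquot = 1/3 × 8.445 × 10^-4 = 2.815 × 10^-4 mol
[Cr2O7^2-]_dilute = 2.815 × 10^-4 / 0.01963 = 0.01434 mol/L
[Cr2O7^2-]_original = 0.01434 × 100.0/24.93 = 0.05752 mol/L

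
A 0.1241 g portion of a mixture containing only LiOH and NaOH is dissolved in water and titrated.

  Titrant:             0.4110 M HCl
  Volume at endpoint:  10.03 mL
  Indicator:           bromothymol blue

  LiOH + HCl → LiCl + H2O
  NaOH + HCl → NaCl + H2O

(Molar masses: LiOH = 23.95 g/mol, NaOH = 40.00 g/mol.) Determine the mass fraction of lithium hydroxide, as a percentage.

n(HCl) = 0.01003 × 0.4110 = 4.122 × 10^-3 mol
Let x = n(LiOH), y = n(NaOH).
Titrant: 1x + 1y = 4.122 × 10^-3;  mass: 23.95x + 40.00y = 0.1241
Solving, x = 2.542 × 10^-3 mol, y = 1.581 × 10^-3 mol
mass of LiOH = 2.542 × 10^-3 × 23.95 = 0.06087 g
% LiOH = 0.06087 / 0.1241 × 100 = 49.05 %

49.05 %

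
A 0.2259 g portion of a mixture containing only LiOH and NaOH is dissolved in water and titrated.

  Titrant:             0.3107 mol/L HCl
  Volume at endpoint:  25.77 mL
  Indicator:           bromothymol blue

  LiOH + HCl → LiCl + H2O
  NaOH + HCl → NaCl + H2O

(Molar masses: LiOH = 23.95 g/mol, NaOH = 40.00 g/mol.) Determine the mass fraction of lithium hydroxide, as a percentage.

62.34 %

n(HCl) = 0.02577 × 0.3107 = 8.007 × 10^-3 mol
Let x = n(LiOH), y = n(NaOH).
Titrant: 1x + 1y = 8.007 × 10^-3;  mass: 23.95x + 40.00y = 0.2259
Solving, x = 5.880 × 10^-3 mol, y = 2.127 × 10^-3 mol
mass of LiOH = 5.880 × 10^-3 × 23.95 = 0.1408 g
% LiOH = 0.1408 / 0.2259 × 100 = 62.34 %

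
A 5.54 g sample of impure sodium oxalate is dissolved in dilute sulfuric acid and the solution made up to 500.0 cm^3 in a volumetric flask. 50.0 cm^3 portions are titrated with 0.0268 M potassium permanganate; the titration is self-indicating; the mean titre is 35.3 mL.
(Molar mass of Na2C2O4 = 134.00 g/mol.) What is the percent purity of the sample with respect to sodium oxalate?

57.2 %

2 MnO4^- + 5 C2O4^2- + 16 H^+ → 2 Mn^2+ + 10 CO2 + 8 H2O
n(KMnO4) per titration = 0.0353 × 0.0268 = 9.46 × 10^-4 mol
From the 5:2 ratio, n(Na2C2O4) in each aliquot = 5/2 × 9.46 × 10^-4 = 2.37 × 10^-3 mol
n(Na2C2O4) in the whole flask = 2.37 × 10^-3 × 500.0/50.0 = 0.0237 mol
mass of Na2C2O4 = 0.0237 × 134.00 = 3.17 g
% Na2C2O4 = 3.17 / 5.54 × 100 = 57.2 %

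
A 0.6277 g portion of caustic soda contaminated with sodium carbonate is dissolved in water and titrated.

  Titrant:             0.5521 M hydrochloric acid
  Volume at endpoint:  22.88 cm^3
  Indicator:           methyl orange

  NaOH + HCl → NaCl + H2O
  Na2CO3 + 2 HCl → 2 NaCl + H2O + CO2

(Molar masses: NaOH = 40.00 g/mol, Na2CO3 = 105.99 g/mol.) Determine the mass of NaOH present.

n(HCl) = 0.02288 × 0.5521 = 0.01263 mol
Let x = n(NaOH), y = n(Na2CO3).
Titrant: 1x + 2y = 0.01263;  mass: 40.00x + 105.99y = 0.6277
Solving, x = 3.212 × 10^-3 mol, y = 4.710 × 10^-3 mol
mass of NaOH = 3.212 × 10^-3 × 40.00 = 0.1285 g

0.1285 g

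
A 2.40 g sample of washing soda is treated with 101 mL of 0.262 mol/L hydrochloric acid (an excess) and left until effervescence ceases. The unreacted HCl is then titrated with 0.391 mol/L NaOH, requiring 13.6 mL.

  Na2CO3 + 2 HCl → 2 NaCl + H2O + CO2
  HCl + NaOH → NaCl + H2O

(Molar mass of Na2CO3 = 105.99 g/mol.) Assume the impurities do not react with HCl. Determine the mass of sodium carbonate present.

1.12 g

n(HCl) added = 0.101 × 0.262 = 0.0265 mol
n(NaOH) used in back-titration = 0.0136 × 0.391 = 5.32 × 10^-3 mol
n(HCl) left over = 5.32 × 10^-3 mol (1:1 ratio)
n(HCl) consumed by analyte = 0.0265 − 5.32 × 10^-3 = 0.0211 mol
From the 1:2 ratio, n(Na2CO3) = 1/2 × 0.0211 = 0.0106 mol
mass of Na2CO3 = 0.0106 × 105.99 = 1.12 g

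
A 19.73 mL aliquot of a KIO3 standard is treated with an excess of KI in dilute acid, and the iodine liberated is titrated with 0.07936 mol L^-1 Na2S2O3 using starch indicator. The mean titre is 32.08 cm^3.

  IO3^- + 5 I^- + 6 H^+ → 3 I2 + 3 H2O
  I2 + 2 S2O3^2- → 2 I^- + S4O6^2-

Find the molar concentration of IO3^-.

0.02151 mol/L

n(S2O3^2-) = 0.03208 × 0.07936 = 2.546 × 10^-3 mol
n(I2) = n(S2O3^2-)/2 = 1.273 × 10^-3 mol
From the 1:3 ratio, n(IO3^-) in the aliquot = 1/3 × 1.273 × 10^-3 = 4.243 × 10^-4 mol
[IO3^-] = 4.243 × 10^-4 / 0.01973 = 0.02151 mol/L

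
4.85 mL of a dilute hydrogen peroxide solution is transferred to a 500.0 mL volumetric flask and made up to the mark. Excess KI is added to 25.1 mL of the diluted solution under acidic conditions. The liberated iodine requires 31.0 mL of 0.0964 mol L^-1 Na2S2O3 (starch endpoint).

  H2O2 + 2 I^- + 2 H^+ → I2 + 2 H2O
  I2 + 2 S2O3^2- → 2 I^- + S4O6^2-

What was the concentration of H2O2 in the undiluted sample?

n(S2O3^2-) = 0.0310 × 0.0964 = 2.99 × 10^-3 mol
n(I2) = n(S2O3^2-)/2 = 1.49 × 10^-3 mol
n(H2O2) in the aliquot = 1.49 × 10^-3 mol (1:1 ratio)
[H2O2]_dilute = 1.49 × 10^-3 / 0.0251 = 0.0595 mol/L
[H2O2]_original = 0.0595 × 500.0/4.85 = 6.14 mol/L

6.14 mol/L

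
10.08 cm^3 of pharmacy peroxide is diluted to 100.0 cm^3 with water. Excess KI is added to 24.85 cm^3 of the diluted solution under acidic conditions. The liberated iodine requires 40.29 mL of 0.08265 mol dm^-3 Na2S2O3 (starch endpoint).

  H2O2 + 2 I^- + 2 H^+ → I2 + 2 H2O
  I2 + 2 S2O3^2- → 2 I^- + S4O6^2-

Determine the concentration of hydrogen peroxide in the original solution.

0.6647 mol/L

n(S2O3^2-) = 0.04029 × 0.08265 = 3.330 × 10^-3 mol
n(I2) = n(S2O3^2-)/2 = 1.665 × 10^-3 mol
n(H2O2) in the aliquot = 1.665 × 10^-3 mol (1:1 ratio)
[H2O2]_dilute = 1.665 × 10^-3 / 0.02485 = 0.06700 mol/L
[H2O2]_original = 0.06700 × 100.0/10.08 = 0.6647 mol/L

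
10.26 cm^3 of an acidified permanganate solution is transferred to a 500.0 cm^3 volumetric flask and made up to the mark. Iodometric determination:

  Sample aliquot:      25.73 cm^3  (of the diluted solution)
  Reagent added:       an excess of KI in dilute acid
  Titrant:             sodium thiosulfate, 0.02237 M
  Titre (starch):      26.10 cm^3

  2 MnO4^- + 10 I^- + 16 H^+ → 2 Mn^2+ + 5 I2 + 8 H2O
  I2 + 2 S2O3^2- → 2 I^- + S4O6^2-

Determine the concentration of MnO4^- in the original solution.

n(S2O3^2-) = 0.02610 × 0.02237 = 5.839 × 10^-4 mol
n(I2) = n(S2O3^2-)/2 = 2.919 × 10^-4 mol
From the 2:5 ratio, n(MnO4^-) in the aliquot = 2/5 × 2.919 × 10^-4 = 1.168 × 10^-4 mol
[MnO4^-]_dilute = 1.168 × 10^-4 / 0.02573 = 0.004538 mol/L
[MnO4^-]_original = 0.004538 × 500.0/10.26 = 0.2212 mol/L

0.2212 M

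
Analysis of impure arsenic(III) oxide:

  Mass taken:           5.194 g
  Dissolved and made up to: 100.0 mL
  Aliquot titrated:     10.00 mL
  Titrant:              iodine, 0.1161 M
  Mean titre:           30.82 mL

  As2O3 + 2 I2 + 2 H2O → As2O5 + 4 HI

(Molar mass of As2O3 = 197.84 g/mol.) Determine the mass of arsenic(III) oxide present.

n(I2) per titration = 0.03082 × 0.1161 = 3.578 × 10^-3 mol
From the 1:2 ratio, n(As2O3) in each aliquot = 1/2 × 3.578 × 10^-3 = 1.789 × 10^-3 mol
n(As2O3) in the whole flask = 1.789 × 10^-3 × 100.0/10.00 = 0.01789 mol
mass of As2O3 = 0.01789 × 197.84 = 3.540 g

3.540 g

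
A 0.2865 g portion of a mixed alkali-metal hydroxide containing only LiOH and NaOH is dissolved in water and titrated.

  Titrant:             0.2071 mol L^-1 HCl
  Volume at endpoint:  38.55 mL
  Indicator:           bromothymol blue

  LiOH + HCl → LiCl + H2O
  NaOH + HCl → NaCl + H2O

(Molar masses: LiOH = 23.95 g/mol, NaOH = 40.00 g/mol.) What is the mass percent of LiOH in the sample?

n(HCl) = 0.03855 × 0.2071 = 7.984 × 10^-3 mol
Let x = n(LiOH), y = n(NaOH).
Titrant: 1x + 1y = 7.984 × 10^-3;  mass: 23.95x + 40.00y = 0.2865
Solving, x = 2.047 × 10^-3 mol, y = 5.937 × 10^-3 mol
mass of LiOH = 2.047 × 10^-3 × 23.95 = 0.04902 g
% LiOH = 0.04902 / 0.2865 × 100 = 17.11 %

17.11 %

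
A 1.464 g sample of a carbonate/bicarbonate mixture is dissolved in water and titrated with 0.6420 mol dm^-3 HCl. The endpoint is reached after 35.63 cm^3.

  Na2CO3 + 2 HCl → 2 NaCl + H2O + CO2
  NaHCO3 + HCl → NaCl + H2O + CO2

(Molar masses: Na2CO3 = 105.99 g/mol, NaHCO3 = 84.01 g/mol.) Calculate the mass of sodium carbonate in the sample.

n(HCl) = 0.03563 × 0.6420 = 0.02287 mol
Let x = n(Na2CO3), y = n(NaHCO3).
Titrant: 2x + 1y = 0.02287;  mass: 105.99x + 84.01y = 1.464
Solving, x = 7.378 × 10^-3 mol, y = 8.118 × 10^-3 mol
mass of Na2CO3 = 7.378 × 10^-3 × 105.99 = 0.7820 g

0.7820 g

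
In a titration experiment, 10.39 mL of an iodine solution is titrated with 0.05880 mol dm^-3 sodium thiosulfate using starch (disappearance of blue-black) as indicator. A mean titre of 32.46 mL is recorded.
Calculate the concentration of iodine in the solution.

I2 + 2 S2O3^2- → 2 I^- + S4O6^2-
n(Na2S2O3) = 0.03246 L × 0.05880 mol/L = 1.909 × 10^-3 mol
From the 1:2 mole ratio, n(I2) = 1/2 × 1.909 × 10^-3 = 9.543 × 10^-4 mol
[I2] = 9.543 × 10^-4 mol / 0.01039 L = 0.09185 mol/L

0.09185 mol/L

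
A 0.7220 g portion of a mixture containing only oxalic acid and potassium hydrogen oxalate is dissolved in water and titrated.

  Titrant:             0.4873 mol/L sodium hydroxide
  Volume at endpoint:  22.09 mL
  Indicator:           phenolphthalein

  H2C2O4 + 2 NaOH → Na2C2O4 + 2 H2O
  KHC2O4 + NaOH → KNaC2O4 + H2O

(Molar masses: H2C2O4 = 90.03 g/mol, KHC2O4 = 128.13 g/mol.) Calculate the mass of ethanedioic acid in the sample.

n(NaOH) = 0.02209 × 0.4873 = 0.01076 mol
Let x = n(H2C2O4), y = n(KHC2O4).
Titrant: 2x + 1y = 0.01076;  mass: 90.03x + 128.13y = 0.7220
Solving, x = 3.954 × 10^-3 mol, y = 2.857 × 10^-3 mol
mass of H2C2O4 = 3.954 × 10^-3 × 90.03 = 0.3560 g

0.3560 g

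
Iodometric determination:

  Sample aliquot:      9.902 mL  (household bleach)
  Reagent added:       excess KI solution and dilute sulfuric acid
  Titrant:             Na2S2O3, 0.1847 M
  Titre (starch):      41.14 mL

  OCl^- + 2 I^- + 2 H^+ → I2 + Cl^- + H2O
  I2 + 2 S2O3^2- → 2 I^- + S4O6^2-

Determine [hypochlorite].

0.3837 M

n(S2O3^2-) = 0.04114 × 0.1847 = 7.599 × 10^-3 mol
n(I2) = n(S2O3^2-)/2 = 3.799 × 10^-3 mol
n(OCl^-) in the aliquot = 3.799 × 10^-3 mol (1:1 ratio)
[OCl^-] = 3.799 × 10^-3 / 0.009902 = 0.3837 mol/L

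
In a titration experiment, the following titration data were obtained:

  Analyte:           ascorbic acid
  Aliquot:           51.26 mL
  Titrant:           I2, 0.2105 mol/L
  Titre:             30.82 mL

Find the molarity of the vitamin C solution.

0.1266 mol/L

C6H8O6 + I2 → C6H6O6 + 2 HI
n(I2) = 0.03082 L × 0.2105 mol/L = 6.488 × 10^-3 mol
n(C6H8O6) = 6.488 × 10^-3 mol (1:1 mole ratio)
[C6H8O6] = 6.488 × 10^-3 mol / 0.05126 L = 0.1266 mol/L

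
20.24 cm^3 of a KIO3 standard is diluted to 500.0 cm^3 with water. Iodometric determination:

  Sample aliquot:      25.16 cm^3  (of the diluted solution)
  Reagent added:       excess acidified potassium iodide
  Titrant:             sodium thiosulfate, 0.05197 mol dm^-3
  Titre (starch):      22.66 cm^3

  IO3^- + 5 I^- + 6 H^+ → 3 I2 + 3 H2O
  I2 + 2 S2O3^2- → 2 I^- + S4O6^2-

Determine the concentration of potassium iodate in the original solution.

n(S2O3^2-) = 0.02266 × 0.05197 = 1.178 × 10^-3 mol
n(I2) = n(S2O3^2-)/2 = 5.888 × 10^-4 mol
From the 1:3 ratio, n(IO3^-) in the aliquot = 1/3 × 5.888 × 10^-4 = 1.963 × 10^-4 mol
[IO3^-]_dilute = 1.963 × 10^-4 / 0.02516 = 0.007801 mol/L
[IO3^-]_original = 0.007801 × 500.0/20.24 = 0.1927 mol/L

0.1927 mol/L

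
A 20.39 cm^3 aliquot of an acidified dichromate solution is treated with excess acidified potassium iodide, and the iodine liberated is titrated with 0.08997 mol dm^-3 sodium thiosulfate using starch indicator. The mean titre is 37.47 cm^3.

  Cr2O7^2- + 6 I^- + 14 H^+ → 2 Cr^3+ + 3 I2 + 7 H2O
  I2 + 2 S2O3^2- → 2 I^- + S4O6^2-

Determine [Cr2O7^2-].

0.02756 mol/L

n(S2O3^2-) = 0.03747 × 0.08997 = 3.371 × 10^-3 mol
n(I2) = n(S2O3^2-)/2 = 1.686 × 10^-3 mol
From the 1:3 ratio, n(Cr2O7^2-) in the aliquot = 1/3 × 1.686 × 10^-3 = 5.619 × 10^-4 mol
[Cr2O7^2-] = 5.619 × 10^-4 / 0.02039 = 0.02756 mol/L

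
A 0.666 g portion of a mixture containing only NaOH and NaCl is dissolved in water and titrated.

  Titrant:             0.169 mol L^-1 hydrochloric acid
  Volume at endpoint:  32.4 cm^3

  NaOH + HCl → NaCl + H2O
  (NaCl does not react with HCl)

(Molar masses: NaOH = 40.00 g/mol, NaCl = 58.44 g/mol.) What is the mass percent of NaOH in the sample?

32.9 %

n(HCl) = 0.0324 × 0.169 = 5.48 × 10^-3 mol
Let x = n(NaOH), y = n(NaCl).
Titrant: 1x = 5.48 × 10^-3;  mass: 40.00x + 58.44y = 0.666
Solving, x = 5.48 × 10^-3 mol, y = 7.65 × 10^-3 mol
mass of NaOH = 5.48 × 10^-3 × 40.00 = 0.219 g
% NaOH = 0.219 / 0.666 × 100 = 32.9 %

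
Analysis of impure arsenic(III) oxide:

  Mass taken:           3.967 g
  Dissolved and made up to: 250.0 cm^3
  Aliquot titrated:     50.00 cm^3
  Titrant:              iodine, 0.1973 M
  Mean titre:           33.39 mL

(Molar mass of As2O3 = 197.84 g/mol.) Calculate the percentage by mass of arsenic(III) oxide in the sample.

82.14 %

As2O3 + 2 I2 + 2 H2O → As2O5 + 4 HI
n(I2) per titration = 0.03339 × 0.1973 = 6.588 × 10^-3 mol
From the 1:2 ratio, n(As2O3) in each aliquot = 1/2 × 6.588 × 10^-3 = 3.294 × 10^-3 mol
n(As2O3) in the whole flask = 3.294 × 10^-3 × 250.0/50.00 = 0.01647 mol
mass of As2O3 = 0.01647 × 197.84 = 3.258 g
% As2O3 = 3.258 / 3.967 × 100 = 82.14 %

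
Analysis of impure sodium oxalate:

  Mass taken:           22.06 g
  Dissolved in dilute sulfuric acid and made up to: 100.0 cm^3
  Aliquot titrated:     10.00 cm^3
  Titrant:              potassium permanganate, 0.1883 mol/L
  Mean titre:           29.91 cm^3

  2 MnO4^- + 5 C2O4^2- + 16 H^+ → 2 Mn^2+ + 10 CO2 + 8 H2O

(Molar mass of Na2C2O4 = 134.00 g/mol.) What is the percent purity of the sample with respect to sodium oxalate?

85.53 %

n(KMnO4) per titration = 0.02991 × 0.1883 = 5.632 × 10^-3 mol
From the 5:2 ratio, n(Na2C2O4) in each aliquot = 5/2 × 5.632 × 10^-3 = 0.01408 mol
n(Na2C2O4) in the whole flask = 0.01408 × 100.0/10.00 = 0.1408 mol
mass of Na2C2O4 = 0.1408 × 134.00 = 18.87 g
% Na2C2O4 = 18.87 / 22.06 × 100 = 85.53 %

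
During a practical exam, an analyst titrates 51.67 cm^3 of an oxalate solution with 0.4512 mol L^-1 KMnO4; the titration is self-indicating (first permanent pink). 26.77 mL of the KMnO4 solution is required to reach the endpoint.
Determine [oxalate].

0.5844 mol/L

2 MnO4^- + 5 C2O4^2- + 16 H^+ → 2 Mn^2+ + 10 CO2 + 8 H2O
n(KMnO4) = 0.02677 L × 0.4512 mol/L = 0.01208 mol
From the 5:2 mole ratio, n(C2O4^2-) = 5/2 × 0.01208 = 0.03020 mol
[C2O4^2-] = 0.03020 mol / 0.05167 L = 0.5844 mol/L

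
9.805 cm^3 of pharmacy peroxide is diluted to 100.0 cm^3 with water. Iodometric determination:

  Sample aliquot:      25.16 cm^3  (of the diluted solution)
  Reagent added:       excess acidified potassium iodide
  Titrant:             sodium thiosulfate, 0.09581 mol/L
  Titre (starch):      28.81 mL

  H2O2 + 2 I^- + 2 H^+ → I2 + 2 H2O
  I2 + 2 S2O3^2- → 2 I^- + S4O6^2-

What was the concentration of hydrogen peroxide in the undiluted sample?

n(S2O3^2-) = 0.02881 × 0.09581 = 2.760 × 10^-3 mol
n(I2) = n(S2O3^2-)/2 = 1.380 × 10^-3 mol
n(H2O2) in the aliquot = 1.380 × 10^-3 mol (1:1 ratio)
[H2O2]_dilute = 1.380 × 10^-3 / 0.02516 = 0.05485 mol/L
[H2O2]_original = 0.05485 × 100.0/9.805 = 0.5595 mol/L

0.5595 mol/L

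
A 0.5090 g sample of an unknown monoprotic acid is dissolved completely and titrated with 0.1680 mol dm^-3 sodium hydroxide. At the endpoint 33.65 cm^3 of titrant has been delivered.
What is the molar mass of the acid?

90.04 g/mol

n(NaOH) = 0.03365 L × 0.1680 mol/L = 5.653 × 10^-3 mol
n(HA) = 5.653 × 10^-3 mol (1:1 ratio)
M = m / n = 0.5090 g / 5.653 × 10^-3 mol = 90.04 g/mol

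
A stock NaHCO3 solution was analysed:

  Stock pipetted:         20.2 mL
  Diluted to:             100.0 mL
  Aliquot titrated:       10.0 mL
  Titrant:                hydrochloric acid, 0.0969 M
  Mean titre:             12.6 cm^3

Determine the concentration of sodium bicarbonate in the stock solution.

0.604 M

NaHCO3 + HCl → NaCl + H2O + CO2
n(HCl) = 0.0126 × 0.0969 = 1.22 × 10^-3 mol
n(NaHCO3) in the aliquot = 1.22 × 10^-3 mol (1:1 ratio)
[NaHCO3]_dilute = 1.22 × 10^-3 / 0.0100 = 0.122 mol/L
Dilution factor = 100.0 / 20.2 = 4.950
[NaHCO3]_stock = 0.122 × 4.950 = 0.604 mol/L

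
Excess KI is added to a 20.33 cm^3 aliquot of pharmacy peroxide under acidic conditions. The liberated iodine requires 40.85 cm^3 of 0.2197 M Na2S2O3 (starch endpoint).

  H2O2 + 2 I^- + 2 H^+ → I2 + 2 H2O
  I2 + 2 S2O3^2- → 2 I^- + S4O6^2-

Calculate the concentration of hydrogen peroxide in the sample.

0.2207 M

n(S2O3^2-) = 0.04085 × 0.2197 = 8.975 × 10^-3 mol
n(I2) = n(S2O3^2-)/2 = 4.487 × 10^-3 mol
n(H2O2) in the aliquot = 4.487 × 10^-3 mol (1:1 ratio)
[H2O2] = 4.487 × 10^-3 / 0.02033 = 0.2207 mol/L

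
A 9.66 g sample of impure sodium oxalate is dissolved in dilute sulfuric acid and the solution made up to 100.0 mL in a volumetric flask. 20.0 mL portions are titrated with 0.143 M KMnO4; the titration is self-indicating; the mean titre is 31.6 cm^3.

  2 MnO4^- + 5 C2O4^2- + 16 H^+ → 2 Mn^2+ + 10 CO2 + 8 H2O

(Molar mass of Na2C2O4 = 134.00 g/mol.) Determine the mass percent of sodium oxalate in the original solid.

n(KMnO4) per titration = 0.0316 × 0.143 = 4.52 × 10^-3 mol
From the 5:2 ratio, n(Na2C2O4) in each aliquot = 5/2 × 4.52 × 10^-3 = 0.0113 mol
n(Na2C2O4) in the whole flask = 0.0113 × 100.0/20.0 = 0.0565 mol
mass of Na2C2O4 = 0.0565 × 134.00 = 7.57 g
% Na2C2O4 = 7.57 / 9.66 × 100 = 78.4 %

78.4 %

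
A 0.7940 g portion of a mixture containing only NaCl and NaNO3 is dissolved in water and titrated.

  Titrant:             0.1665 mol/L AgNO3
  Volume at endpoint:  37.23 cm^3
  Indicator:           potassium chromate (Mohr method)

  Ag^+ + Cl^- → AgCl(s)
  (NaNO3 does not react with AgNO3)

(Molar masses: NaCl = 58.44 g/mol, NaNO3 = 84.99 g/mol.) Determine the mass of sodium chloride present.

n(AgNO3) = 0.03723 × 0.1665 = 6.199 × 10^-3 mol
Let x = n(NaCl), y = n(NaNO3).
Titrant: 1x = 6.199 × 10^-3;  mass: 58.44x + 84.99y = 0.7940
Solving, x = 6.199 × 10^-3 mol, y = 5.080 × 10^-3 mol
mass of NaCl = 6.199 × 10^-3 × 58.44 = 0.3623 g

0.3623 g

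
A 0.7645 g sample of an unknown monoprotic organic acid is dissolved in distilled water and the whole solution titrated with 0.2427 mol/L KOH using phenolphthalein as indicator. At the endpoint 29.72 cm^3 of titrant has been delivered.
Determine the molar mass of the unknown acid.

n(KOH) = 0.02972 L × 0.2427 mol/L = 7.213 × 10^-3 mol
n(HA) = 7.213 × 10^-3 mol (1:1 ratio)
M = m / n = 0.7645 g / 7.213 × 10^-3 mol = 106.0 g/mol

106.0 g/mol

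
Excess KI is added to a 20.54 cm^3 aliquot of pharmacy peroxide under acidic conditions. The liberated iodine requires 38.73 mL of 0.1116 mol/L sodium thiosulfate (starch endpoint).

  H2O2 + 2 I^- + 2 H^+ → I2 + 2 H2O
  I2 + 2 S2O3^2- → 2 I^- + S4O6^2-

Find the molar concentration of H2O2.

n(S2O3^2-) = 0.03873 × 0.1116 = 4.322 × 10^-3 mol
n(I2) = n(S2O3^2-)/2 = 2.161 × 10^-3 mol
n(H2O2) in the aliquot = 2.161 × 10^-3 mol (1:1 ratio)
[H2O2] = 2.161 × 10^-3 / 0.02054 = 0.1052 mol/L

0.1052 mol/L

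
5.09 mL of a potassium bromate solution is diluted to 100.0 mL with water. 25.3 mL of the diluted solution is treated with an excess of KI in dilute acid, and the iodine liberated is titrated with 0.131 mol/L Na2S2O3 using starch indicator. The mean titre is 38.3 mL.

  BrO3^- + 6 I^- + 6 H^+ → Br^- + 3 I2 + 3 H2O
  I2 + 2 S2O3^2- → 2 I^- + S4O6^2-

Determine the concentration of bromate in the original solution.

0.649 mol/L

n(S2O3^2-) = 0.0383 × 0.131 = 5.02 × 10^-3 mol
n(I2) = n(S2O3^2-)/2 = 2.51 × 10^-3 mol
From the 1:3 ratio, n(BrO3^-) in the aliquot = 1/3 × 2.51 × 10^-3 = 8.36 × 10^-4 mol
[BrO3^-]_dilute = 8.36 × 10^-4 / 0.0253 = 0.0331 mol/L
[BrO3^-]_original = 0.0331 × 100.0/5.09 = 0.649 mol/L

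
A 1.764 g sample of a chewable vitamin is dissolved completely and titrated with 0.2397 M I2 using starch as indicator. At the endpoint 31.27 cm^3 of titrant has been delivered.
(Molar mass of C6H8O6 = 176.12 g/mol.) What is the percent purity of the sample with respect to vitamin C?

74.84 %

C6H8O6 + I2 → C6H6O6 + 2 HI
n(I2) = 0.03127 L × 0.2397 mol/L = 7.495 × 10^-3 mol
n(C6H8O6) = 7.495 × 10^-3 mol (1:1 ratio)
mass of C6H8O6 = 7.495 × 10^-3 × 176.12 g/mol = 1.320 g
% C6H8O6 = 1.320 / 1.764 × 100 = 74.84 %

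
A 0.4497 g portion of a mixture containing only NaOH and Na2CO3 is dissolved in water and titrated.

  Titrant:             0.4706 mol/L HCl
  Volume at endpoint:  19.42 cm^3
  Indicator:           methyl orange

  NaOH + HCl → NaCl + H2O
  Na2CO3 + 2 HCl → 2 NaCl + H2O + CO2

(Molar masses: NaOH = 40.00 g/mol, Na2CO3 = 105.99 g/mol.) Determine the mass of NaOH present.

0.1066 g

n(HCl) = 0.01942 × 0.4706 = 9.139 × 10^-3 mol
Let x = n(NaOH), y = n(Na2CO3).
Titrant: 1x + 2y = 9.139 × 10^-3;  mass: 40.00x + 105.99y = 0.4497
Solving, x = 2.664 × 10^-3 mol, y = 3.237 × 10^-3 mol
mass of NaOH = 2.664 × 10^-3 × 40.00 = 0.1066 g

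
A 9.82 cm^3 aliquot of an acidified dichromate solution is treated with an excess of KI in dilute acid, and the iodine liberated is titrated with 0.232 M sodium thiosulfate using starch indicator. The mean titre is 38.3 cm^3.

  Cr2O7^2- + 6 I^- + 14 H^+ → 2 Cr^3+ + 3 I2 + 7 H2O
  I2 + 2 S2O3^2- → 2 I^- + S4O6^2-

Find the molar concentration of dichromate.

n(S2O3^2-) = 0.0383 × 0.232 = 8.89 × 10^-3 mol
n(I2) = n(S2O3^2-)/2 = 4.44 × 10^-3 mol
From the 1:3 ratio, n(Cr2O7^2-) in the aliquot = 1/3 × 4.44 × 10^-3 = 1.48 × 10^-3 mol
[Cr2O7^2-] = 1.48 × 10^-3 / 0.00982 = 0.151 mol/L

0.151 M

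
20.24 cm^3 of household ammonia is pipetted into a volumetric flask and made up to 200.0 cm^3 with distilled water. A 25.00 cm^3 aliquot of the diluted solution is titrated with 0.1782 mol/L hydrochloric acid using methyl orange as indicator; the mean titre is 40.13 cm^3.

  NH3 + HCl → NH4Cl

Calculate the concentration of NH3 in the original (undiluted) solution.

n(HCl) = 0.04013 × 0.1782 = 7.151 × 10^-3 mol
n(NH3) in the aliquot = 7.151 × 10^-3 mol (1:1 ratio)
[NH3]_dilute = 7.151 × 10^-3 / 0.02500 = 0.2860 mol/L
Dilution factor = 200.0 / 20.24 = 9.881
[NH3]_stock = 0.2860 × 9.881 = 2.827 mol/L

2.827 mol/L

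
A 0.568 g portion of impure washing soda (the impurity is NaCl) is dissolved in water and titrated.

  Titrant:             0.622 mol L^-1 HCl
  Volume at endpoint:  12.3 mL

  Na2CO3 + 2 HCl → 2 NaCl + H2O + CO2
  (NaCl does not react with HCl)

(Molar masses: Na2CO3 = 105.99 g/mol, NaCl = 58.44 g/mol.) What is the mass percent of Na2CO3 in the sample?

n(HCl) = 0.0123 × 0.622 = 7.65 × 10^-3 mol
Let x = n(Na2CO3), y = n(NaCl).
Titrant: 2x = 7.65 × 10^-3;  mass: 105.99x + 58.44y = 0.568
Solving, x = 3.83 × 10^-3 mol, y = 2.78 × 10^-3 mol
mass of Na2CO3 = 3.83 × 10^-3 × 105.99 = 0.405 g
% Na2CO3 = 0.405 / 0.568 × 100 = 71.4 %

71.4 %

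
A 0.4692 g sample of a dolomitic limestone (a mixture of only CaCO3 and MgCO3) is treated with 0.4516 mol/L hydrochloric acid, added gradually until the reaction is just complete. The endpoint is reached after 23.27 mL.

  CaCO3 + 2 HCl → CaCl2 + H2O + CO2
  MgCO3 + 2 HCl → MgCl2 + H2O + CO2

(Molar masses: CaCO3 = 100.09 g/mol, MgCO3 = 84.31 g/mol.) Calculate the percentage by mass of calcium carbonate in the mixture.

35.42 %

n(HCl) = 0.02327 × 0.4516 = 0.01051 mol
Let x = n(CaCO3), y = n(MgCO3).
Titrant: 2x + 2y = 0.01051;  mass: 100.09x + 84.31y = 0.4692
Solving, x = 1.661 × 10^-3 mol, y = 3.594 × 10^-3 mol
mass of CaCO3 = 1.661 × 10^-3 × 100.09 = 0.1662 g
% CaCO3 = 0.1662 / 0.4692 × 100 = 35.42 %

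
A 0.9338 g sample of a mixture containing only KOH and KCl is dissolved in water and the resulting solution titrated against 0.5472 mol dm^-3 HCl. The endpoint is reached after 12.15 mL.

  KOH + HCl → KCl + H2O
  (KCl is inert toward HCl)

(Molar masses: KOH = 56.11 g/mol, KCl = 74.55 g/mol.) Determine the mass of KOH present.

n(HCl) = 0.01215 × 0.5472 = 6.648 × 10^-3 mol
Let x = n(KOH), y = n(KCl).
Titrant: 1x = 6.648 × 10^-3;  mass: 56.11x + 74.55y = 0.9338
Solving, x = 6.648 × 10^-3 mol, y = 7.522 × 10^-3 mol
mass of KOH = 6.648 × 10^-3 × 56.11 = 0.3730 g

0.3730 g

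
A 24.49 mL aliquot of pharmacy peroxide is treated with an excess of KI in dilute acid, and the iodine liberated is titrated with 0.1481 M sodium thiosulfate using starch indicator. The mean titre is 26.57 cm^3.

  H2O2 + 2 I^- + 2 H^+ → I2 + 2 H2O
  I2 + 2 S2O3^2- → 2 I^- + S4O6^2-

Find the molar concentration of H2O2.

0.08034 M

n(S2O3^2-) = 0.02657 × 0.1481 = 3.935 × 10^-3 mol
n(I2) = n(S2O3^2-)/2 = 1.968 × 10^-3 mol
n(H2O2) in the aliquot = 1.968 × 10^-3 mol (1:1 ratio)
[H2O2] = 1.968 × 10^-3 / 0.02449 = 0.08034 mol/L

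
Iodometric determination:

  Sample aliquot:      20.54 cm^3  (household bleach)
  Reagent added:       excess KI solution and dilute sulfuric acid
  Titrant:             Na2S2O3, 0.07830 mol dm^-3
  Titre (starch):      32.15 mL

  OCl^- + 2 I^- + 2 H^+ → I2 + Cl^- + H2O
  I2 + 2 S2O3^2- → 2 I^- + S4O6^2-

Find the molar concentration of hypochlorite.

0.06128 mol/L

n(S2O3^2-) = 0.03215 × 0.07830 = 2.517 × 10^-3 mol
n(I2) = n(S2O3^2-)/2 = 1.259 × 10^-3 mol
n(OCl^-) in the aliquot = 1.259 × 10^-3 mol (1:1 ratio)
[OCl^-] = 1.259 × 10^-3 / 0.02054 = 0.06128 mol/L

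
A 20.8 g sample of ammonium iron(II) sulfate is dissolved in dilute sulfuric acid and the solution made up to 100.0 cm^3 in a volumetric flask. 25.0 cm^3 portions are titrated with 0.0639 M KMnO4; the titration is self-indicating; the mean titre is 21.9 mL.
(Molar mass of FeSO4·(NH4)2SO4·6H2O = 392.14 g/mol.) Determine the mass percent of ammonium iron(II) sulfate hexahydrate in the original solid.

52.8 %

MnO4^- + 5 Fe^2+ + 8 H^+ → Mn^2+ + 5 Fe^3+ + 4 H2O
n(KMnO4) per titration = 0.0219 × 0.0639 = 1.40 × 10^-3 mol
From the 5:1 ratio, n(FeSO4·(NH4)2SO4·6H2O) in each aliquot = 5/1 × 1.40 × 10^-3 = 7.00 × 10^-3 mol
n(FeSO4·(NH4)2SO4·6H2O) in the whole flask = 7.00 × 10^-3 × 100.0/25.0 = 0.0280 mol
mass of FeSO4·(NH4)2SO4·6H2O = 0.0280 × 392.14 = 11.0 g
% FeSO4·(NH4)2SO4·6H2O = 11.0 / 20.8 × 100 = 52.8 %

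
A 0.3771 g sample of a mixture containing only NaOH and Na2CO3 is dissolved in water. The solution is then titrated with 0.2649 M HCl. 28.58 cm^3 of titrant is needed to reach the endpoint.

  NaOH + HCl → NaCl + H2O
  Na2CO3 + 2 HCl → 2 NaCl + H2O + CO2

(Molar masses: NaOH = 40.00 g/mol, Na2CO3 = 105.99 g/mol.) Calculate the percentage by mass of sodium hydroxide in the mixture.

n(HCl) = 0.02858 × 0.2649 = 7.571 × 10^-3 mol
Let x = n(NaOH), y = n(Na2CO3).
Titrant: 1x + 2y = 7.571 × 10^-3;  mass: 40.00x + 105.99y = 0.3771
Solving, x = 1.856 × 10^-3 mol, y = 2.857 × 10^-3 mol
mass of NaOH = 1.856 × 10^-3 × 40.00 = 0.07423 g
% NaOH = 0.07423 / 0.3771 × 100 = 19.69 %

19.69 %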